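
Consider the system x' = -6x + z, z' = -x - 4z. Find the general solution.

x(t) = c_1e^(-5t) + c_2te^(-5t) - 3c_2e^(-5t), z(t) = c_1e^(-5t) + c_2te^(-5t) - 2c_2e^(-5t)

Coefficient matrix A = [[-6, 1], [-1, -4]].
Characteristic polynomial det(A - λI) = λ^2 + 10λ + 25 = 0.
Single eigenvalue λ = -5 with algebraic multiplicity 2.
Eigenvector v = (1,1); generalized eigenvector w with (A-λI)w=v is (-3,-2).
General solution: e^(-5t)[c_1·v + c_2·(t·v + w)].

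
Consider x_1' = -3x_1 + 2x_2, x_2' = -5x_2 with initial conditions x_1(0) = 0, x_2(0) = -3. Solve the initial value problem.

Coefficient matrix A = [[-3, 2], [0, -5]].
Characteristic polynomial det(A - λI) = λ^2 + 8λ + 15 = 0.
Eigenvalues λ = -3, -5.
For λ=-3: (A-λI) row 1 is [0, 2], so an eigenvector is (1, 0).
For λ=-5: (A-λI) row 1 is [2, 2], so an eigenvector is (1, -1).
General solution: K_1e^(-3t)(1,0) + K_2e^(-5t)(1,-1).
Applying x_1(0)=0, x_2(0)=-3 gives K_1=-3, K_2=3.

x_1(t) = -3e^(-3t) + 3e^(-5t), x_2(t) = -3e^(-5t)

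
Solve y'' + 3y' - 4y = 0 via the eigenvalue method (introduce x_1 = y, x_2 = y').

y(t) = c_1e^(-4t) + c_2e^(t)

Let x_1 = y, x_2 = y'. Then x_1' = x_2 and x_2' = 4x_1 - 3x_2.
A = [[0,1],[4,-3]]; det(A-λI) = λ^2 + 3λ - 4.
Eigenvalues λ = -4, 1 with eigenvectors (1,-4), (1,1).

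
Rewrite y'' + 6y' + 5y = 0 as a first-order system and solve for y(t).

Let x_1 = y, x_2 = y'. Then x_1' = x_2 and x_2' = -5x_1 - 6x_2.
A = [[0,1],[-5,-6]]; det(A-λI) = λ^2 + 6λ + 5.
Eigenvalues λ = -5, -1 with eigenvectors (1,-5), (1,-1).

y(t) = C_1e^(-5t) + C_2e^(-t)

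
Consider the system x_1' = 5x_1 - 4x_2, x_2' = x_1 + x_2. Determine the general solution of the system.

Coefficient matrix A = [[5, -4], [1, 1]].
Characteristic polynomial det(A - λI) = λ^2 - 6λ + 9 = 0.
Single eigenvalue λ = 3 with algebraic multiplicity 2.
Eigenvector v = (2,1); generalized eigenvector w with (A-λI)w=v is (-1,-1).
General solution: e^(3t)[C_1·v + C_2·(t·v + w)].

x_1(t) = 2C_1e^(3t) + 2C_2te^(3t) - C_2e^(3t), x_2(t) = C_1e^(3t) + C_2te^(3t) - C_2e^(3t)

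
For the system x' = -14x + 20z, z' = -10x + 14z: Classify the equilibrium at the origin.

center

A = [[-14,20],[-10,14]]; det(A-λI) = λ^2 + 4.
λ = 0 ± 2i: zero real part.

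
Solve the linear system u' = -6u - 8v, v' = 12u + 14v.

Coefficient matrix A = [[-6, -8], [12, 14]].
Characteristic polynomial det(A - λI) = λ^2 - 8λ + 12 = 0.
Eigenvalues λ = 6, 2.
For λ=6: (A-λI) row 1 is [-12, -8], so an eigenvector is (2, -3).
For λ=2: (A-λI) row 1 is [-8, -8], so an eigenvector is (-1, 1).
General solution: c_1e^(6t)(2,-3) + c_2e^(2t)(-1,1).

u(t) = 2c_1e^(6t) - c_2e^(2t), v(t) = -3c_1e^(6t) + c_2e^(2t)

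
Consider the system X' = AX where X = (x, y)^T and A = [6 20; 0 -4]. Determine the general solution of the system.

x(t) = -c_1e^(6t) - 2c_2e^(-4t), y(t) = c_2e^(-4t)

Coefficient matrix A = [[6, 20], [0, -4]].
Characteristic polynomial det(A - λI) = λ^2 - 2λ - 24 = 0.
Eigenvalues λ = 6, -4.
For λ=6: (A-λI) row 1 is [0, 20], so an eigenvector is (-1, 0).
For λ=-4: (A-λI) row 1 is [10, 20], so an eigenvector is (-2, 1).
General solution: c_1e^(6t)(-1,0) + c_2e^(-4t)(-2,1).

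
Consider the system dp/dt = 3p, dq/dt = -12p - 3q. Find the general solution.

p(t) = -C_2e^(3t), q(t) = -C_1e^(-3t) + 2C_2e^(3t)

Coefficient matrix A = [[3, 0], [-12, -3]].
Characteristic polynomial det(A - λI) = λ^2 - 9 = 0.
Eigenvalues λ = -3, 3.
For λ=-3: (A-λI) row 1 is [6, 0], so an eigenvector is (0, -1).
For λ=3: (A-λI) row 2 is [-12, -6], so an eigenvector is (-1, 2).
General solution: C_1e^(-3t)(0,-1) + C_2e^(3t)(-1,2).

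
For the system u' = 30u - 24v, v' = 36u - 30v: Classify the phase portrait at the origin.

saddle

A = [[30,-24],[36,-30]]; det(A-λI) = λ^2 - 36.
λ = -6, 6: opposite signs.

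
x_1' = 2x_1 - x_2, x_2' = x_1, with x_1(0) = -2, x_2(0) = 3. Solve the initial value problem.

x_1(t) = -5te^(t) - 2e^(t), x_2(t) = -5te^(t) + 3e^(t)

Coefficient matrix A = [[2, -1], [1, 0]].
Characteristic polynomial det(A - λI) = λ^2 - 2λ + 1 = 0.
Single eigenvalue λ = 1 with algebraic multiplicity 2.
Eigenvector v = (1,1); generalized eigenvector w with (A-λI)w=v is (-2,-3).
General solution: e^(t)[c_1·v + c_2·(t·v + w)].
Applying x_1(0)=-2, x_2(0)=3 gives c_1=-12, c_2=-5.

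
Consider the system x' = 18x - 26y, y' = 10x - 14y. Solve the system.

x(t) = -2C_1e^(2t)sin(2t) + 3C_1e^(2t)cos(2t) + 3C_2e^(2t)sin(2t) + 2C_2e^(2t)cos(2t), y(t) = -C_1e^(2t)sin(2t) + 2C_1e^(2t)cos(2t) + 2C_2e^(2t)sin(2t) + C_2e^(2t)cos(2t)

Coefficient matrix A = [[18, -26], [10, -14]].
Characteristic polynomial det(A - λI) = λ^2 - 4λ + 8 = 0.
Eigenvalues λ = 2 ± 2i (complex conjugate pair).
For λ=2+2i: an eigenvector is (3,2) - i(-2,-1) = (3 + 2i, 2 + i).
A real fundamental pair from Re and Im of e^((2+2i)t)v: X_1 = e^(2t)(cos(2t)·(3,2) + sin(2t)·(-2,-1)), X_2 = e^(2t)(sin(2t)·(3,2) - cos(2t)·(-2,-1)).
General solution: C_1X_1 + C_2X_2.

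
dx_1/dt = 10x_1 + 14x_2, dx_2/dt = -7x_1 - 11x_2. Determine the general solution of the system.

x_1(t) = 2K_1e^(3t) - K_2e^(-4t), x_2(t) = -K_1e^(3t) + K_2e^(-4t)

Coefficient matrix A = [[10, 14], [-7, -11]].
Characteristic polynomial det(A - λI) = λ^2 + λ - 12 = 0.
Eigenvalues λ = 3, -4.
For λ=3: (A-λI) row 1 is [7, 14], so an eigenvector is (2, -1).
For λ=-4: (A-λI) row 1 is [14, 14], so an eigenvector is (-1, 1).
General solution: K_1e^(3t)(2,-1) + K_2e^(-4t)(-1,1).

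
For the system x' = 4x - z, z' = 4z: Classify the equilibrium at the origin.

unstable improper node

A = [[4,-1],[0,4]]; det(A-λI) = λ^2 - 8λ + 16.
repeated λ = 4 with a single eigenvector.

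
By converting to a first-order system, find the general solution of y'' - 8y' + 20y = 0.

y(t) = C_1e^(4t)cos(2t) + C_2e^(4t)sin(2t)

Let x_1 = y, x_2 = y'. Then x_1' = x_2 and x_2' = -20x_1 + 8x_2.
A = [[0,1],[-20,8]]; det(A-λI) = λ^2 - 8λ + 20.
Eigenvalues λ = 4 ± 2i.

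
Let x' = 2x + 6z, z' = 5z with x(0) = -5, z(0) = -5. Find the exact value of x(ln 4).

A = [[2,6],[0,5]]; eigenvalues λ = 5, 2.
Eigenvectors: (2,1) for λ=5, (1,0) for λ=2.
From the initial condition, c_1 = -5, c_2 = 5.
x(ln 4) = (-5)(4^5)(2) + (5)(4^2)(1) = -10160.

-10160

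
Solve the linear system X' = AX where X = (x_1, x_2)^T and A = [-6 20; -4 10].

x_1(t) = 2C_1e^(2t)sin(4t) - C_1e^(2t)cos(4t) - C_2e^(2t)sin(4t) - 2C_2e^(2t)cos(4t), x_2(t) = C_1e^(2t)sin(4t) - C_2e^(2t)cos(4t)

Coefficient matrix A = [[-6, 20], [-4, 10]].
Characteristic polynomial det(A - λI) = λ^2 - 4λ + 20 = 0.
Eigenvalues λ = 2 ± 4i (complex conjugate pair).
For λ=2+4i: an eigenvector is (-1,0) - i(2,1) = (-1 - 2i, 0 - i).
A real fundamental pair from Re and Im of e^((2+4i)t)v: X_1 = e^(2t)(cos(4t)·(-1,0) + sin(4t)·(2,1)), X_2 = e^(2t)(sin(4t)·(-1,0) - cos(4t)·(2,1)).
General solution: C_1X_1 + C_2X_2.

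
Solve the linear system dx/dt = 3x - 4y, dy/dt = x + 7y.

Coefficient matrix A = [[3, -4], [1, 7]].
Characteristic polynomial det(A - λI) = λ^2 - 10λ + 25 = 0.
Single eigenvalue λ = 5 with algebraic multiplicity 2.
Eigenvector v = (2,-1); generalized eigenvector w with (A-λI)w=v is (-3,1).
General solution: e^(5t)[C_1·v + C_2·(t·v + w)].

x(t) = 2C_1e^(5t) + 2C_2te^(5t) - 3C_2e^(5t), y(t) = -C_1e^(5t) - C_2te^(5t) + C_2e^(5t)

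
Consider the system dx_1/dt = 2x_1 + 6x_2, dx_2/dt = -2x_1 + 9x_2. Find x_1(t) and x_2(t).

x_1(t) = -3K_1e^(6t) - 2K_2e^(5t), x_2(t) = -2K_1e^(6t) - K_2e^(5t)

Coefficient matrix A = [[2, 6], [-2, 9]].
Characteristic polynomial det(A - λI) = λ^2 - 11λ + 30 = 0.
Eigenvalues λ = 6, 5.
For λ=6: (A-λI) row 1 is [-4, 6], so an eigenvector is (-3, -2).
For λ=5: (A-λI) row 1 is [-3, 6], so an eigenvector is (-2, -1).
General solution: K_1e^(6t)(-3,-2) + K_2e^(5t)(-2,-1).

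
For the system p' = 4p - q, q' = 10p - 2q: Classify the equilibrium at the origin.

unstable spiral

A = [[4,-1],[10,-2]]; det(A-λI) = λ^2 - 2λ + 2.
λ = 1 ± i: positive real part.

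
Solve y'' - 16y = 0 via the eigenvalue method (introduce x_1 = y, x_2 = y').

Let x_1 = y, x_2 = y'. Then x_1' = x_2 and x_2' = 16x_1.
A = [[0,1],[16,0]]; det(A-λI) = λ^2 - 16.
Eigenvalues λ = -4, 4 with eigenvectors (1,-4), (1,4).

y(t) = C_1e^(-4t) + C_2e^(4t)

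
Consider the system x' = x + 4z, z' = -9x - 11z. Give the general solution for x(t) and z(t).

Coefficient matrix A = [[1, 4], [-9, -11]].
Characteristic polynomial det(A - λI) = λ^2 + 10λ + 25 = 0.
Single eigenvalue λ = -5 with algebraic multiplicity 2.
Eigenvector v = (2,-3); generalized eigenvector w with (A-λI)w=v is (1,-1).
General solution: e^(-5t)[C_1·v + C_2·(t·v + w)].

x(t) = 2C_1e^(-5t) + 2C_2te^(-5t) + C_2e^(-5t), z(t) = -3C_1e^(-5t) - 3C_2te^(-5t) - C_2e^(-5t)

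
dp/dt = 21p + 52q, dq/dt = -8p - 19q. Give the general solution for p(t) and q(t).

Coefficient matrix A = [[21, 52], [-8, -19]].
Characteristic polynomial det(A - λI) = λ^2 - 2λ + 17 = 0.
Eigenvalues λ = 1 ± 4i (complex conjugate pair).
For λ=1+4i: an eigenvector is (3,-1) - i(2,-1) = (3 - 2i, -1 + i).
A real fundamental pair from Re and Im of e^((1+4i)t)v: X_1 = e^(t)(cos(4t)·(3,-1) + sin(4t)·(2,-1)), X_2 = e^(t)(sin(4t)·(3,-1) - cos(4t)·(2,-1)).
General solution: K_1X_1 + K_2X_2.

p(t) = 2K_1e^(t)sin(4t) + 3K_1e^(t)cos(4t) + 3K_2e^(t)sin(4t) - 2K_2e^(t)cos(4t), q(t) = -K_1e^(t)sin(4t) - K_1e^(t)cos(4t) - K_2e^(t)sin(4t) + K_2e^(t)cos(4t)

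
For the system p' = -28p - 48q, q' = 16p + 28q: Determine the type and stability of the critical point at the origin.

saddle

A = [[-28,-48],[16,28]]; det(A-λI) = λ^2 - 16.
λ = 4, -4: opposite signs.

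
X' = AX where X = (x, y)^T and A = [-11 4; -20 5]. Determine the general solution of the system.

Coefficient matrix A = [[-11, 4], [-20, 5]].
Characteristic polynomial det(A - λI) = λ^2 + 6λ + 25 = 0.
Eigenvalues λ = -3 ± 4i (complex conjugate pair).
For λ=-3+4i: an eigenvector is (1,2) - i(0,-1) = (1, 2 + i).
A real fundamental pair from Re and Im of e^((-3+4i)t)v: X_1 = e^(-3t)(cos(4t)·(1,2) + sin(4t)·(0,-1)), X_2 = e^(-3t)(sin(4t)·(1,2) - cos(4t)·(0,-1)).
General solution: C_1X_1 + C_2X_2.

x(t) = C_1e^(-3t)cos(4t) + C_2e^(-3t)sin(4t), y(t) = -C_1e^(-3t)sin(4t) + 2C_1e^(-3t)cos(4t) + 2C_2e^(-3t)sin(4t) + C_2e^(-3t)cos(4t)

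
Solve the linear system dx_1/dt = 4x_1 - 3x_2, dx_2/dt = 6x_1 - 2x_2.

Coefficient matrix A = [[4, -3], [6, -2]].
Characteristic polynomial det(A - λI) = λ^2 - 2λ + 10 = 0.
Eigenvalues λ = 1 ± 3i (complex conjugate pair).
For λ=1+3i: an eigenvector is (0,1) - i(-1,-1) = (0 + i, 1 + i).
A real fundamental pair from Re and Im of e^((1+3i)t)v: X_1 = e^(t)(cos(3t)·(0,1) + sin(3t)·(-1,-1)), X_2 = e^(t)(sin(3t)·(0,1) - cos(3t)·(-1,-1)).
General solution: c_1X_1 + c_2X_2.

x_1(t) = -c_1e^(t)sin(3t) + c_2e^(t)cos(3t), x_2(t) = -c_1e^(t)sin(3t) + c_1e^(t)cos(3t) + c_2e^(t)sin(3t) + c_2e^(t)cos(3t)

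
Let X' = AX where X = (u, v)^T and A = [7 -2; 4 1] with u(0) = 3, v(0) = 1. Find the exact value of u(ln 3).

1161

A = [[7,-2],[4,1]]; eigenvalues λ = 3, 5.
Eigenvectors: (-1,-2) for λ=3, (1,1) for λ=5.
From the initial condition, c_1 = 2, c_2 = 5.
u(ln 3) = (2)(3^3)(-1) + (5)(3^5)(1) = 1161.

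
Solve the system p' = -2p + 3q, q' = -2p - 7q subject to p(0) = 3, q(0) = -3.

p(t) = 3e^(-5t), q(t) = -3e^(-5t)

Coefficient matrix A = [[-2, 3], [-2, -7]].
Characteristic polynomial det(A - λI) = λ^2 + 9λ + 20 = 0.
Eigenvalues λ = -4, -5.
For λ=-4: (A-λI) row 1 is [2, 3], so an eigenvector is (-3, 2).
For λ=-5: (A-λI) row 1 is [3, 3], so an eigenvector is (1, -1).
General solution: c_1e^(-4t)(-3,2) + c_2e^(-5t)(1,-1).
Applying p(0)=3, q(0)=-3 gives c_1=0, c_2=3.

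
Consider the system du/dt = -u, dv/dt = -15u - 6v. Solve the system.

Coefficient matrix A = [[-1, 0], [-15, -6]].
Characteristic polynomial det(A - λI) = λ^2 + 7λ + 6 = 0.
Eigenvalues λ = -6, -1.
For λ=-6: (A-λI) row 1 is [5, 0], so an eigenvector is (0, 1).
For λ=-1: (A-λI) row 2 is [-15, -5], so an eigenvector is (-1, 3).
General solution: C_1e^(-6t)(0,1) + C_2e^(-t)(-1,3).

u(t) = -C_2e^(-t), v(t) = C_1e^(-6t) + 3C_2e^(-t)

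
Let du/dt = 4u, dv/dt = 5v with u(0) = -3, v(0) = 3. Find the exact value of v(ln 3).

729

A = [[4,0],[0,5]]; eigenvalues λ = 5, 4.
Eigenvectors: (0,1) for λ=5, (-1,0) for λ=4.
From the initial condition, c_1 = 3, c_2 = 3.
v(ln 3) = (3)(3^5)(1) + (3)(3^4)(0) = 729.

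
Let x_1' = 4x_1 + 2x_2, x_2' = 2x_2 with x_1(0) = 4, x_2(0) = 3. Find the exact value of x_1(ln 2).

100

A = [[4,2],[0,2]]; eigenvalues λ = 4, 2.
Eigenvectors: (-1,0) for λ=4, (-1,1) for λ=2.
From the initial condition, c_1 = -7, c_2 = 3.
x_1(ln 2) = (-7)(2^4)(-1) + (3)(2^2)(-1) = 100.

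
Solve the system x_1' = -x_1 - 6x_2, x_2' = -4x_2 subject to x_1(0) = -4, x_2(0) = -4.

x_1(t) = 4e^(-t) - 8e^(-4t), x_2(t) = -4e^(-4t)

Coefficient matrix A = [[-1, -6], [0, -4]].
Characteristic polynomial det(A - λI) = λ^2 + 5λ + 4 = 0.
Eigenvalues λ = -4, -1.
For λ=-4: (A-λI) row 1 is [3, -6], so an eigenvector is (-2, -1).
For λ=-1: (A-λI) row 1 is [0, -6], so an eigenvector is (1, 0).
General solution: c_1e^(-4t)(-2,-1) + c_2e^(-t)(1,0).
Applying x_1(0)=-4, x_2(0)=-4 gives c_1=4, c_2=4.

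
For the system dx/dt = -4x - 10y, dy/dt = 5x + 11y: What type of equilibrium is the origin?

A = [[-4,-10],[5,11]]; det(A-λI) = λ^2 - 7λ + 6.
λ = 1, 6: both positive.

unstable node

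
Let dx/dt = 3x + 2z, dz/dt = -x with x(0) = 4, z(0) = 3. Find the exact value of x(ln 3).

96

A = [[3,2],[-1,0]]; eigenvalues λ = 2, 1.
Eigenvectors: (-2,1) for λ=2, (-1,1) for λ=1.
From the initial condition, c_1 = -7, c_2 = 10.
x(ln 3) = (-7)(3^2)(-2) + (10)(3^1)(-1) = 96.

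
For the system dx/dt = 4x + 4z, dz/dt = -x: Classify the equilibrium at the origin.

A = [[4,4],[-1,0]]; det(A-λI) = λ^2 - 4λ + 4.
repeated λ = 2 with a single eigenvector.

unstable improper node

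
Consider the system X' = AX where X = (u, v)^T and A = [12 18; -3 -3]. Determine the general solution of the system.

Coefficient matrix A = [[12, 18], [-3, -3]].
Characteristic polynomial det(A - λI) = λ^2 - 9λ + 18 = 0.
Eigenvalues λ = 6, 3.
For λ=6: (A-λI) row 1 is [6, 18], so an eigenvector is (-3, 1).
For λ=3: (A-λI) row 1 is [9, 18], so an eigenvector is (-2, 1).
General solution: K_1e^(6t)(-3,1) + K_2e^(3t)(-2,1).

u(t) = -3K_1e^(6t) - 2K_2e^(3t), v(t) = K_1e^(6t) + K_2e^(3t)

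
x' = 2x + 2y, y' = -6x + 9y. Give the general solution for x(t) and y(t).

x(t) = -2C_1e^(5t) + C_2e^(6t), y(t) = -3C_1e^(5t) + 2C_2e^(6t)

Coefficient matrix A = [[2, 2], [-6, 9]].
Characteristic polynomial det(A - λI) = λ^2 - 11λ + 30 = 0.
Eigenvalues λ = 5, 6.
For λ=5: (A-λI) row 1 is [-3, 2], so an eigenvector is (-2, -3).
For λ=6: (A-λI) row 1 is [-4, 2], so an eigenvector is (1, 2).
General solution: C_1e^(5t)(-2,-3) + C_2e^(6t)(1,2).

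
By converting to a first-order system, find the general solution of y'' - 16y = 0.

y(t) = c_1e^(4t) + c_2e^(-4t)

Let x_1 = y, x_2 = y'. Then x_1' = x_2 and x_2' = 16x_1.
A = [[0,1],[16,0]]; det(A-λI) = λ^2 - 16.
Eigenvalues λ = 4, -4 with eigenvectors (1,4), (1,-4).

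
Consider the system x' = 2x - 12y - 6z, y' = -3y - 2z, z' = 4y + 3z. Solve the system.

x(t) = c_1e^(2t) + 2c_3e^(-t), y(t) = c_2e^(t) + c_3e^(-t), z(t) = -2c_2e^(t) - c_3e^(-t)

Coefficient matrix A = [[2, -12, -6], [0, -3, -2], [0, 4, 3]].
det(A - λI) = 0 gives eigenvalues λ = 2, 1, -1.
For λ=2: eigenvector (1,0,0).
For λ=1: eigenvector (0,1,-2).
For λ=-1: eigenvector (2,1,-1).
General solution: c_1e^(2t)(1,0,0) + c_2e^(t)(0,1,-2) + c_3e^(-t)(2,1,-1).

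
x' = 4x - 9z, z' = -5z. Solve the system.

Coefficient matrix A = [[4, -9], [0, -5]].
Characteristic polynomial det(A - λI) = λ^2 + λ - 20 = 0.
Eigenvalues λ = 4, -5.
For λ=4: (A-λI) row 1 is [0, -9], so an eigenvector is (1, 0).
For λ=-5: (A-λI) row 1 is [9, -9], so an eigenvector is (-1, -1).
General solution: K_1e^(4t)(1,0) + K_2e^(-5t)(-1,-1).

x(t) = K_1e^(4t) - K_2e^(-5t), z(t) = -K_2e^(-5t)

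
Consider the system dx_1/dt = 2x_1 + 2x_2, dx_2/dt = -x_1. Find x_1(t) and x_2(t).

Coefficient matrix A = [[2, 2], [-1, 0]].
Characteristic polynomial det(A - λI) = λ^2 - 2λ + 2 = 0.
Eigenvalues λ = 1 ± i (complex conjugate pair).
For λ=1+i: an eigenvector is (-1,0) - i(-1,1) = (-1 + i, 0 - i).
A real fundamental pair from Re and Im of e^((1+i)t)v: X_1 = e^(t)(cos(t)·(-1,0) + sin(t)·(-1,1)), X_2 = e^(t)(sin(t)·(-1,0) - cos(t)·(-1,1)).
General solution: c_1X_1 + c_2X_2.

x_1(t) = -c_1e^(t)sin(t) - c_1e^(t)cos(t) - c_2e^(t)sin(t) + c_2e^(t)cos(t), x_2(t) = c_1e^(t)sin(t) - c_2e^(t)cos(t)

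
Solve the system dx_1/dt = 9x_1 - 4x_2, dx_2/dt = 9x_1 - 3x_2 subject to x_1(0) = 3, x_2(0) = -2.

x_1(t) = 26te^(3t) + 3e^(3t), x_2(t) = 39te^(3t) - 2e^(3t)

Coefficient matrix A = [[9, -4], [9, -3]].
Characteristic polynomial det(A - λI) = λ^2 - 6λ + 9 = 0.
Single eigenvalue λ = 3 with algebraic multiplicity 2.
Eigenvector v = (-2,-3); generalized eigenvector w with (A-λI)w=v is (1,2).
General solution: e^(3t)[c_1·v + c_2·(t·v + w)].
Applying x_1(0)=3, x_2(0)=-2 gives c_1=-8, c_2=-13.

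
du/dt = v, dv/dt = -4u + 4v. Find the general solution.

u(t) = C_1e^(2t) + C_2te^(2t) - C_2e^(2t), v(t) = 2C_1e^(2t) + 2C_2te^(2t) - C_2e^(2t)

Coefficient matrix A = [[0, 1], [-4, 4]].
Characteristic polynomial det(A - λI) = λ^2 - 4λ + 4 = 0.
Single eigenvalue λ = 2 with algebraic multiplicity 2.
Eigenvector v = (1,2); generalized eigenvector w with (A-λI)w=v is (-1,-1).
General solution: e^(2t)[C_1·v + C_2·(t·v + w)].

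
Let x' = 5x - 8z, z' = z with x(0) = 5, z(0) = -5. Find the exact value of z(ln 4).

A = [[5,-8],[0,1]]; eigenvalues λ = 5, 1.
Eigenvectors: (1,0) for λ=5, (-2,-1) for λ=1.
From the initial condition, c_1 = 15, c_2 = 5.
z(ln 4) = (15)(4^5)(0) + (5)(4^1)(-1) = -20.

-20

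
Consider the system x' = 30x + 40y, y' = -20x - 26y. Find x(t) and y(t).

Coefficient matrix A = [[30, 40], [-20, -26]].
Characteristic polynomial det(A - λI) = λ^2 - 4λ + 20 = 0.
Eigenvalues λ = 2 ± 4i (complex conjugate pair).
For λ=2+4i: an eigenvector is (1,-1) - i(-3,2) = (1 + 3i, -1 - 2i).
A real fundamental pair from Re and Im of e^((2+4i)t)v: X_1 = e^(2t)(cos(4t)·(1,-1) + sin(4t)·(-3,2)), X_2 = e^(2t)(sin(4t)·(1,-1) - cos(4t)·(-3,2)).
General solution: c_1X_1 + c_2X_2.

x(t) = -3c_1e^(2t)sin(4t) + c_1e^(2t)cos(4t) + c_2e^(2t)sin(4t) + 3c_2e^(2t)cos(4t), y(t) = 2c_1e^(2t)sin(4t) - c_1e^(2t)cos(4t) - c_2e^(2t)sin(4t) - 2c_2e^(2t)cos(4t)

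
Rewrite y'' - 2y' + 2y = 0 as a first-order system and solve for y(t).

y(t) = c_1e^(t)cos(t) + c_2e^(t)sin(t)

Let x_1 = y, x_2 = y'. Then x_1' = x_2 and x_2' = -2x_1 + 2x_2.
A = [[0,1],[-2,2]]; det(A-λI) = λ^2 - 2λ + 2.
Eigenvalues λ = 1 ± i.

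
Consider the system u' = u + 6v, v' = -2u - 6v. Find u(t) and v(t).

Coefficient matrix A = [[1, 6], [-2, -6]].
Characteristic polynomial det(A - λI) = λ^2 + 5λ + 6 = 0.
Eigenvalues λ = -3, -2.
For λ=-3: (A-λI) row 1 is [4, 6], so an eigenvector is (3, -2).
For λ=-2: (A-λI) row 1 is [3, 6], so an eigenvector is (-2, 1).
General solution: K_1e^(-3t)(3,-2) + K_2e^(-2t)(-2,1).

u(t) = 3K_1e^(-3t) - 2K_2e^(-2t), v(t) = -2K_1e^(-3t) + K_2e^(-2t)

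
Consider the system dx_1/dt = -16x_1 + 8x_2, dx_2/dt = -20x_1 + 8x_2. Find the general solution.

Coefficient matrix A = [[-16, 8], [-20, 8]].
Characteristic polynomial det(A - λI) = λ^2 + 8λ + 32 = 0.
Eigenvalues λ = -4 ± 4i (complex conjugate pair).
For λ=-4+4i: an eigenvector is (-1,-2) - i(-1,-1) = (-1 + i, -2 + i).
A real fundamental pair from Re and Im of e^((-4+4i)t)v: X_1 = e^(-4t)(cos(4t)·(-1,-2) + sin(4t)·(-1,-1)), X_2 = e^(-4t)(sin(4t)·(-1,-2) - cos(4t)·(-1,-1)).
General solution: C_1X_1 + C_2X_2.

x_1(t) = -C_1e^(-4t)sin(4t) - C_1e^(-4t)cos(4t) - C_2e^(-4t)sin(4t) + C_2e^(-4t)cos(4t), x_2(t) = -C_1e^(-4t)sin(4t) - 2C_1e^(-4t)cos(4t) - 2C_2e^(-4t)sin(4t) + C_2e^(-4t)cos(4t)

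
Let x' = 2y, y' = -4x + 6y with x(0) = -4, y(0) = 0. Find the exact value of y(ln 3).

576

A = [[0,2],[-4,6]]; eigenvalues λ = 4, 2.
Eigenvectors: (-1,-2) for λ=4, (1,1) for λ=2.
From the initial condition, c_1 = -4, c_2 = -8.
y(ln 3) = (-4)(3^4)(-2) + (-8)(3^2)(1) = 576.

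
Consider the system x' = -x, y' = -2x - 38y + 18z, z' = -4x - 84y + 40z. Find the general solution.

x(t) = c_1e^(-t), y(t) = -2c_1e^(-t) + c_2e^(-2t) + 3c_3e^(4t), z(t) = -4c_1e^(-t) + 2c_2e^(-2t) + 7c_3e^(4t)

Coefficient matrix A = [[-1, 0, 0], [-2, -38, 18], [-4, -84, 40]].
det(A - λI) = 0 gives eigenvalues λ = -1, -2, 4.
For λ=-1: eigenvector (1,-2,-4).
For λ=-2: eigenvector (0,1,2).
For λ=4: eigenvector (0,3,7).
General solution: c_1e^(-t)(1,-2,-4) + c_2e^(-2t)(0,1,2) + c_3e^(4t)(0,3,7).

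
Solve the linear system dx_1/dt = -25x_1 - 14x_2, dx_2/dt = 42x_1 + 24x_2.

Coefficient matrix A = [[-25, -14], [42, 24]].
Characteristic polynomial det(A - λI) = λ^2 + λ - 12 = 0.
Eigenvalues λ = -4, 3.
For λ=-4: (A-λI) row 1 is [-21, -14], so an eigenvector is (2, -3).
For λ=3: (A-λI) row 1 is [-28, -14], so an eigenvector is (-1, 2).
General solution: K_1e^(-4t)(2,-3) + K_2e^(3t)(-1,2).

x_1(t) = 2K_1e^(-4t) - K_2e^(3t), x_2(t) = -3K_1e^(-4t) + 2K_2e^(3t)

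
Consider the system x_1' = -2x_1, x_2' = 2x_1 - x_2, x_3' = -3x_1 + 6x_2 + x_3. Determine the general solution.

Coefficient matrix A = [[-2, 0, 0], [2, -1, 0], [-3, 6, 1]].
det(A - λI) = 0 gives eigenvalues λ = 1, -1, -2.
For λ=1: eigenvector (0,0,1).
For λ=-1: eigenvector (0,1,-3).
For λ=-2: eigenvector (1,-2,5).
General solution: c_1e^(t)(0,0,1) + c_2e^(-t)(0,1,-3) + c_3e^(-2t)(1,-2,5).

x_1(t) = c_3e^(-2t), x_2(t) = c_2e^(-t) - 2c_3e^(-2t), x_3(t) = c_1e^(t) - 3c_2e^(-t) + 5c_3e^(-2t)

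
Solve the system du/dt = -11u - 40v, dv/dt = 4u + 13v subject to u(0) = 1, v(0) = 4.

Coefficient matrix A = [[-11, -40], [4, 13]].
Characteristic polynomial det(A - λI) = λ^2 - 2λ + 17 = 0.
Eigenvalues λ = 1 ± 4i (complex conjugate pair).
For λ=1+4i: an eigenvector is (-1,0) - i(3,-1) = (-1 - 3i, 0 + i).
A real fundamental pair from Re and Im of e^((1+4i)t)v: X_1 = e^(t)(cos(4t)·(-1,0) + sin(4t)·(3,-1)), X_2 = e^(t)(sin(4t)·(-1,0) - cos(4t)·(3,-1)).
General solution: K_1X_1 + K_2X_2.
Applying u(0)=1, v(0)=4 gives K_1=-13, K_2=4.

u(t) = -43e^(t)sin(4t) + e^(t)cos(4t), v(t) = 13e^(t)sin(4t) + 4e^(t)cos(4t)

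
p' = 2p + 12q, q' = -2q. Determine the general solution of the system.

p(t) = -C_1e^(2t) - 3C_2e^(-2t), q(t) = C_2e^(-2t)

Coefficient matrix A = [[2, 12], [0, -2]].
Characteristic polynomial det(A - λI) = λ^2 - 4 = 0.
Eigenvalues λ = 2, -2.
For λ=2: (A-λI) row 1 is [0, 12], so an eigenvector is (-1, 0).
For λ=-2: (A-λI) row 1 is [4, 12], so an eigenvector is (-3, 1).
General solution: C_1e^(2t)(-1,0) + C_2e^(-2t)(-3,1).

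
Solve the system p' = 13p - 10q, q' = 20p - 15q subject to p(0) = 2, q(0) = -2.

Coefficient matrix A = [[13, -10], [20, -15]].
Characteristic polynomial det(A - λI) = λ^2 + 2λ + 5 = 0.
Eigenvalues λ = -1 ± 2i (complex conjugate pair).
For λ=-1+2i: an eigenvector is (2,3) - i(-1,-1) = (2 + i, 3 + i).
A real fundamental pair from Re and Im of e^((-1+2i)t)v: X_1 = e^(-t)(cos(2t)·(2,3) + sin(2t)·(-1,-1)), X_2 = e^(-t)(sin(2t)·(2,3) - cos(2t)·(-1,-1)).
General solution: C_1X_1 + C_2X_2.
Applying p(0)=2, q(0)=-2 gives C_1=-4, C_2=10.

p(t) = 24e^(-t)sin(2t) + 2e^(-t)cos(2t), q(t) = 34e^(-t)sin(2t) - 2e^(-t)cos(2t)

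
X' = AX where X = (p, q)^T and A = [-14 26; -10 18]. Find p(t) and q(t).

p(t) = -2K_1e^(2t)sin(2t) - 3K_1e^(2t)cos(2t) - 3K_2e^(2t)sin(2t) + 2K_2e^(2t)cos(2t), q(t) = -K_1e^(2t)sin(2t) - 2K_1e^(2t)cos(2t) - 2K_2e^(2t)sin(2t) + K_2e^(2t)cos(2t)

Coefficient matrix A = [[-14, 26], [-10, 18]].
Characteristic polynomial det(A - λI) = λ^2 - 4λ + 8 = 0.
Eigenvalues λ = 2 ± 2i (complex conjugate pair).
For λ=2+2i: an eigenvector is (-3,-2) - i(-2,-1) = (-3 + 2i, -2 + i).
A real fundamental pair from Re and Im of e^((2+2i)t)v: X_1 = e^(2t)(cos(2t)·(-3,-2) + sin(2t)·(-2,-1)), X_2 = e^(2t)(sin(2t)·(-3,-2) - cos(2t)·(-2,-1)).
General solution: K_1X_1 + K_2X_2.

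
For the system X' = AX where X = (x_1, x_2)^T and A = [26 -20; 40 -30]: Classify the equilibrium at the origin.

A = [[26,-20],[40,-30]]; det(A-λI) = λ^2 + 4λ + 20.
λ = -2 ± 4i: negative real part.

stable spiral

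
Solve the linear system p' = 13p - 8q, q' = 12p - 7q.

Coefficient matrix A = [[13, -8], [12, -7]].
Characteristic polynomial det(A - λI) = λ^2 - 6λ + 5 = 0.
Eigenvalues λ = 1, 5.
For λ=1: (A-λI) row 1 is [12, -8], so an eigenvector is (-2, -3).
For λ=5: (A-λI) row 1 is [8, -8], so an eigenvector is (-1, -1).
General solution: K_1e^(t)(-2,-3) + K_2e^(5t)(-1,-1).

p(t) = -2K_1e^(t) - K_2e^(5t), q(t) = -3K_1e^(t) - K_2e^(5t)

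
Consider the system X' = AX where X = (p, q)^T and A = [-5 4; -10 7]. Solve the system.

Coefficient matrix A = [[-5, 4], [-10, 7]].
Characteristic polynomial det(A - λI) = λ^2 - 2λ + 5 = 0.
Eigenvalues λ = 1 ± 2i (complex conjugate pair).
For λ=1+2i: an eigenvector is (1,1) - i(-1,-2) = (1 + i, 1 + 2i).
A real fundamental pair from Re and Im of e^((1+2i)t)v: X_1 = e^(t)(cos(2t)·(1,1) + sin(2t)·(-1,-2)), X_2 = e^(t)(sin(2t)·(1,1) - cos(2t)·(-1,-2)).
General solution: K_1X_1 + K_2X_2.

p(t) = -K_1e^(t)sin(2t) + K_1e^(t)cos(2t) + K_2e^(t)sin(2t) + K_2e^(t)cos(2t), q(t) = -2K_1e^(t)sin(2t) + K_1e^(t)cos(2t) + K_2e^(t)sin(2t) + 2K_2e^(t)cos(2t)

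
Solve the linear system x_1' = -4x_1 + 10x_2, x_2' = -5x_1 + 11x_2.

Coefficient matrix A = [[-4, 10], [-5, 11]].
Characteristic polynomial det(A - λI) = λ^2 - 7λ + 6 = 0.
Eigenvalues λ = 6, 1.
For λ=6: (A-λI) row 1 is [-10, 10], so an eigenvector is (-1, -1).
For λ=1: (A-λI) row 1 is [-5, 10], so an eigenvector is (2, 1).
General solution: K_1e^(6t)(-1,-1) + K_2e^(t)(2,1).

x_1(t) = -K_1e^(6t) + 2K_2e^(t), x_2(t) = -K_1e^(6t) + K_2e^(t)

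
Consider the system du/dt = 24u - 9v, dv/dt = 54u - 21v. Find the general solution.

u(t) = C_1e^(6t) + C_2e^(-3t), v(t) = 2C_1e^(6t) + 3C_2e^(-3t)

Coefficient matrix A = [[24, -9], [54, -21]].
Characteristic polynomial det(A - λI) = λ^2 - 3λ - 18 = 0.
Eigenvalues λ = 6, -3.
For λ=6: (A-λI) row 1 is [18, -9], so an eigenvector is (1, 2).
For λ=-3: (A-λI) row 1 is [27, -9], so an eigenvector is (1, 3).
General solution: C_1e^(6t)(1,2) + C_2e^(-3t)(1,3).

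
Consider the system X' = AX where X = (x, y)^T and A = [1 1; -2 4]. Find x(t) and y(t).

Coefficient matrix A = [[1, 1], [-2, 4]].
Characteristic polynomial det(A - λI) = λ^2 - 5λ + 6 = 0.
Eigenvalues λ = 3, 2.
For λ=3: (A-λI) row 1 is [-2, 1], so an eigenvector is (1, 2).
For λ=2: (A-λI) row 1 is [-1, 1], so an eigenvector is (-1, -1).
General solution: C_1e^(3t)(1,2) + C_2e^(2t)(-1,-1).

x(t) = C_1e^(3t) - C_2e^(2t), y(t) = 2C_1e^(3t) - C_2e^(2t)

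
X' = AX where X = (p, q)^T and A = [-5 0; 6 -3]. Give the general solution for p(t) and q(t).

p(t) = C_2e^(-5t), q(t) = -C_1e^(-3t) - 3C_2e^(-5t)

Coefficient matrix A = [[-5, 0], [6, -3]].
Characteristic polynomial det(A - λI) = λ^2 + 8λ + 15 = 0.
Eigenvalues λ = -3, -5.
For λ=-3: (A-λI) row 1 is [-2, 0], so an eigenvector is (0, -1).
For λ=-5: (A-λI) row 2 is [6, 2], so an eigenvector is (1, -3).
General solution: C_1e^(-3t)(0,-1) + C_2e^(-5t)(1,-3).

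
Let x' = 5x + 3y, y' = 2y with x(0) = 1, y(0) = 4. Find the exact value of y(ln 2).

16

A = [[5,3],[0,2]]; eigenvalues λ = 5, 2.
Eigenvectors: (-1,0) for λ=5, (1,-1) for λ=2.
From the initial condition, c_1 = -5, c_2 = -4.
y(ln 2) = (-5)(2^5)(0) + (-4)(2^2)(-1) = 16.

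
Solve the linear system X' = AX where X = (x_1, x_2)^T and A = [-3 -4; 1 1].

Coefficient matrix A = [[-3, -4], [1, 1]].
Characteristic polynomial det(A - λI) = λ^2 + 2λ + 1 = 0.
Single eigenvalue λ = -1 with algebraic multiplicity 2.
Eigenvector v = (-2,1); generalized eigenvector w with (A-λI)w=v is (1,0).
General solution: e^(-t)[C_1·v + C_2·(t·v + w)].

x_1(t) = -2C_1e^(-t) - 2C_2te^(-t) + C_2e^(-t), x_2(t) = C_1e^(-t) + C_2te^(-t)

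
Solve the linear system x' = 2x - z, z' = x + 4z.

Coefficient matrix A = [[2, -1], [1, 4]].
Characteristic polynomial det(A - λI) = λ^2 - 6λ + 9 = 0.
Single eigenvalue λ = 3 with algebraic multiplicity 2.
Eigenvector v = (-1,1); generalized eigenvector w with (A-λI)w=v is (0,1).
General solution: e^(3t)[c_1·v + c_2·(t·v + w)].

x(t) = -c_1e^(3t) - c_2te^(3t), z(t) = c_1e^(3t) + c_2te^(3t) + c_2e^(3t)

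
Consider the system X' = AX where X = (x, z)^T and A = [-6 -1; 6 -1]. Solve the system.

Coefficient matrix A = [[-6, -1], [6, -1]].
Characteristic polynomial det(A - λI) = λ^2 + 7λ + 12 = 0.
Eigenvalues λ = -3, -4.
For λ=-3: (A-λI) row 1 is [-3, -1], so an eigenvector is (-1, 3).
For λ=-4: (A-λI) row 1 is [-2, -1], so an eigenvector is (1, -2).
General solution: C_1e^(-3t)(-1,3) + C_2e^(-4t)(1,-2).

x(t) = -C_1e^(-3t) + C_2e^(-4t), z(t) = 3C_1e^(-3t) - 2C_2e^(-4t)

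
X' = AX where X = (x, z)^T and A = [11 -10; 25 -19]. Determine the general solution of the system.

Coefficient matrix A = [[11, -10], [25, -19]].
Characteristic polynomial det(A - λI) = λ^2 + 8λ + 41 = 0.
Eigenvalues λ = -4 ± 5i (complex conjugate pair).
For λ=-4+5i: an eigenvector is (1,1) - i(1,2) = (1 - i, 1 - 2i).
A real fundamental pair from Re and Im of e^((-4+5i)t)v: X_1 = e^(-4t)(cos(5t)·(1,1) + sin(5t)·(1,2)), X_2 = e^(-4t)(sin(5t)·(1,1) - cos(5t)·(1,2)).
General solution: c_1X_1 + c_2X_2.

x(t) = c_1e^(-4t)sin(5t) + c_1e^(-4t)cos(5t) + c_2e^(-4t)sin(5t) - c_2e^(-4t)cos(5t), z(t) = 2c_1e^(-4t)sin(5t) + c_1e^(-4t)cos(5t) + c_2e^(-4t)sin(5t) - 2c_2e^(-4t)cos(5t)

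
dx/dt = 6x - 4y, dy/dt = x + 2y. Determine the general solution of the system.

x(t) = -2K_1e^(4t) - 2K_2te^(4t) + K_2e^(4t), y(t) = -K_1e^(4t) - K_2te^(4t) + K_2e^(4t)

Coefficient matrix A = [[6, -4], [1, 2]].
Characteristic polynomial det(A - λI) = λ^2 - 8λ + 16 = 0.
Single eigenvalue λ = 4 with algebraic multiplicity 2.
Eigenvector v = (-2,-1); generalized eigenvector w with (A-λI)w=v is (1,1).
General solution: e^(4t)[K_1·v + K_2·(t·v + w)].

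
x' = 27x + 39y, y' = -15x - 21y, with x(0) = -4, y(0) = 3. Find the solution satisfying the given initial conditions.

Coefficient matrix A = [[27, 39], [-15, -21]].
Characteristic polynomial det(A - λI) = λ^2 - 6λ + 18 = 0.
Eigenvalues λ = 3 ± 3i (complex conjugate pair).
For λ=3+3i: an eigenvector is (3,-2) - i(-2,1) = (3 + 2i, -2 - i).
A real fundamental pair from Re and Im of e^((3+3i)t)v: X_1 = e^(3t)(cos(3t)·(3,-2) + sin(3t)·(-2,1)), X_2 = e^(3t)(sin(3t)·(3,-2) - cos(3t)·(-2,1)).
General solution: K_1X_1 + K_2X_2.
Applying x(0)=-4, y(0)=3 gives K_1=-2, K_2=1.

x(t) = 7e^(3t)sin(3t) - 4e^(3t)cos(3t), y(t) = -4e^(3t)sin(3t) + 3e^(3t)cos(3t)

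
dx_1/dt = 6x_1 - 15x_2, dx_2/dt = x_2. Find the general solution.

Coefficient matrix A = [[6, -15], [0, 1]].
Characteristic polynomial det(A - λI) = λ^2 - 7λ + 6 = 0.
Eigenvalues λ = 1, 6.
For λ=1: (A-λI) row 1 is [5, -15], so an eigenvector is (3, 1).
For λ=6: (A-λI) row 1 is [0, -15], so an eigenvector is (1, 0).
General solution: c_1e^(t)(3,1) + c_2e^(6t)(1,0).

x_1(t) = 3c_1e^(t) + c_2e^(6t), x_2(t) = c_1e^(t)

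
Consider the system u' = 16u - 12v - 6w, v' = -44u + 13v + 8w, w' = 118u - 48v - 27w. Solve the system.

Coefficient matrix A = [[16, -12, -6], [-44, 13, 8], [118, -48, -27]].
det(A - λI) = 0 gives eigenvalues λ = 4, -3, 1.
For λ=4: eigenvector (1,-4,10).
For λ=-3: eigenvector (0,1,-2).
For λ=1: eigenvector (2,-12,29).
General solution: c_1e^(4t)(1,-4,10) + c_2e^(-3t)(0,1,-2) + c_3e^(t)(2,-12,29).

u(t) = c_1e^(4t) + 2c_3e^(t), v(t) = -4c_1e^(4t) + c_2e^(-3t) - 12c_3e^(t), w(t) = 10c_1e^(4t) - 2c_2e^(-3t) + 29c_3e^(t)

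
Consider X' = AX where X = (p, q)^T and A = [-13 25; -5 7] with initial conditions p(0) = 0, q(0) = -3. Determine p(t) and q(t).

p(t) = -15e^(-3t)sin(5t), q(t) = -6e^(-3t)sin(5t) - 3e^(-3t)cos(5t)

Coefficient matrix A = [[-13, 25], [-5, 7]].
Characteristic polynomial det(A - λI) = λ^2 + 6λ + 34 = 0.
Eigenvalues λ = -3 ± 5i (complex conjugate pair).
For λ=-3+5i: an eigenvector is (1,0) - i(-2,-1) = (1 + 2i, 0 + i).
A real fundamental pair from Re and Im of e^((-3+5i)t)v: X_1 = e^(-3t)(cos(5t)·(1,0) + sin(5t)·(-2,-1)), X_2 = e^(-3t)(sin(5t)·(1,0) - cos(5t)·(-2,-1)).
General solution: K_1X_1 + K_2X_2.
Applying p(0)=0, q(0)=-3 gives K_1=6, K_2=-3.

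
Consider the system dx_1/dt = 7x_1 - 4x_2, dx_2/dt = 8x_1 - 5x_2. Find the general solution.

x_1(t) = -C_1e^(-t) - C_2e^(3t), x_2(t) = -2C_1e^(-t) - C_2e^(3t)

Coefficient matrix A = [[7, -4], [8, -5]].
Characteristic polynomial det(A - λI) = λ^2 - 2λ - 3 = 0.
Eigenvalues λ = -1, 3.
For λ=-1: (A-λI) row 1 is [8, -4], so an eigenvector is (-1, -2).
For λ=3: (A-λI) row 1 is [4, -4], so an eigenvector is (-1, -1).
General solution: C_1e^(-t)(-1,-2) + C_2e^(3t)(-1,-1).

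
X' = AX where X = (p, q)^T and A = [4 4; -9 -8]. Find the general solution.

Coefficient matrix A = [[4, 4], [-9, -8]].
Characteristic polynomial det(A - λI) = λ^2 + 4λ + 4 = 0.
Single eigenvalue λ = -2 with algebraic multiplicity 2.
Eigenvector v = (2,-3); generalized eigenvector w with (A-λI)w=v is (-1,2).
General solution: e^(-2t)[C_1·v + C_2·(t·v + w)].

p(t) = 2C_1e^(-2t) + 2C_2te^(-2t) - C_2e^(-2t), q(t) = -3C_1e^(-2t) - 3C_2te^(-2t) + 2C_2e^(-2t)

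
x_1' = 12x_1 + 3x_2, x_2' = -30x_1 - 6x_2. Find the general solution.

Coefficient matrix A = [[12, 3], [-30, -6]].
Characteristic polynomial det(A - λI) = λ^2 - 6λ + 18 = 0.
Eigenvalues λ = 3 ± 3i (complex conjugate pair).
For λ=3+3i: an eigenvector is (-1,3) - i(0,1) = (-1, 3 - i).
A real fundamental pair from Re and Im of e^((3+3i)t)v: X_1 = e^(3t)(cos(3t)·(-1,3) + sin(3t)·(0,1)), X_2 = e^(3t)(sin(3t)·(-1,3) - cos(3t)·(0,1)).
General solution: c_1X_1 + c_2X_2.

x_1(t) = -c_1e^(3t)cos(3t) - c_2e^(3t)sin(3t), x_2(t) = c_1e^(3t)sin(3t) + 3c_1e^(3t)cos(3t) + 3c_2e^(3t)sin(3t) - c_2e^(3t)cos(3t)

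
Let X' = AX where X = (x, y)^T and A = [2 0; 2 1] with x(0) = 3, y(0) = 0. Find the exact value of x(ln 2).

A = [[2,0],[2,1]]; eigenvalues λ = 1, 2.
Eigenvectors: (0,1) for λ=1, (1,2) for λ=2.
From the initial condition, c_1 = -6, c_2 = 3.
x(ln 2) = (-6)(2^1)(0) + (3)(2^2)(1) = 12.

12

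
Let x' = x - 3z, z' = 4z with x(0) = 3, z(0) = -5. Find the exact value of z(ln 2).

-80

A = [[1,-3],[0,4]]; eigenvalues λ = 1, 4.
Eigenvectors: (1,0) for λ=1, (1,-1) for λ=4.
From the initial condition, c_1 = -2, c_2 = 5.
z(ln 2) = (-2)(2^1)(0) + (5)(2^4)(-1) = -80.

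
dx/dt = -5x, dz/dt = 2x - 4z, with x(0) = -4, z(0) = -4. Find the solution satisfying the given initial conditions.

x(t) = -4e^(-5t), z(t) = -12e^(-4t) + 8e^(-5t)

Coefficient matrix A = [[-5, 0], [2, -4]].
Characteristic polynomial det(A - λI) = λ^2 + 9λ + 20 = 0.
Eigenvalues λ = -5, -4.
For λ=-5: (A-λI) row 2 is [2, 1], so an eigenvector is (-1, 2).
For λ=-4: (A-λI) row 1 is [-1, 0], so an eigenvector is (0, 1).
General solution: C_1e^(-5t)(-1,2) + C_2e^(-4t)(0,1).
Applying x(0)=-4, z(0)=-4 gives C_1=4, C_2=-12.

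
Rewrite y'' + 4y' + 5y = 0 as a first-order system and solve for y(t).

Let x_1 = y, x_2 = y'. Then x_1' = x_2 and x_2' = -5x_1 - 4x_2.
A = [[0,1],[-5,-4]]; det(A-λI) = λ^2 + 4λ + 5.
Eigenvalues λ = -2 ± i.

y(t) = K_1e^(-2t)cos(t) + K_2e^(-2t)sin(t)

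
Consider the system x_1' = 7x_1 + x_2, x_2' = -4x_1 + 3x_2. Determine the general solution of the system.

x_1(t) = C_1e^(5t) + C_2te^(5t) + 2C_2e^(5t), x_2(t) = -2C_1e^(5t) - 2C_2te^(5t) - 3C_2e^(5t)

Coefficient matrix A = [[7, 1], [-4, 3]].
Characteristic polynomial det(A - λI) = λ^2 - 10λ + 25 = 0.
Single eigenvalue λ = 5 with algebraic multiplicity 2.
Eigenvector v = (1,-2); generalized eigenvector w with (A-λI)w=v is (2,-3).
General solution: e^(5t)[C_1·v + C_2·(t·v + w)].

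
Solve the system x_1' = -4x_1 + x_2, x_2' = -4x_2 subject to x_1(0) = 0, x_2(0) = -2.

x_1(t) = -2te^(-4t), x_2(t) = -2e^(-4t)

Coefficient matrix A = [[-4, 1], [0, -4]].
Characteristic polynomial det(A - λI) = λ^2 + 8λ + 16 = 0.
Single eigenvalue λ = -4 with algebraic multiplicity 2.
Eigenvector v = (1,0); generalized eigenvector w with (A-λI)w=v is (3,1).
General solution: e^(-4t)[c_1·v + c_2·(t·v + w)].
Applying x_1(0)=0, x_2(0)=-2 gives c_1=6, c_2=-2.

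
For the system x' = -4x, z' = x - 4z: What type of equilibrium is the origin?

A = [[-4,0],[1,-4]]; det(A-λI) = λ^2 + 8λ + 16.
repeated λ = -4 with a single eigenvector.

stable improper node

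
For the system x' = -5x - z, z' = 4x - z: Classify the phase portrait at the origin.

A = [[-5,-1],[4,-1]]; det(A-λI) = λ^2 + 6λ + 9.
repeated λ = -3 with a single eigenvector.

stable improper node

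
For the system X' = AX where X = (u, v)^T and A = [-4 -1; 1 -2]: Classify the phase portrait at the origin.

A = [[-4,-1],[1,-2]]; det(A-λI) = λ^2 + 6λ + 9.
repeated λ = -3 with a single eigenvector.

stable improper node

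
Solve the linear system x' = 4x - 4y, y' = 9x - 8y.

x(t) = 2K_1e^(-2t) + 2K_2te^(-2t) + K_2e^(-2t), y(t) = 3K_1e^(-2t) + 3K_2te^(-2t) + K_2e^(-2t)

Coefficient matrix A = [[4, -4], [9, -8]].
Characteristic polynomial det(A - λI) = λ^2 + 4λ + 4 = 0.
Single eigenvalue λ = -2 with algebraic multiplicity 2.
Eigenvector v = (2,3); generalized eigenvector w with (A-λI)w=v is (1,1).
General solution: e^(-2t)[K_1·v + K_2·(t·v + w)].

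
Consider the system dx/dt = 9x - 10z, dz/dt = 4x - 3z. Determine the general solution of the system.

x(t) = c_1e^(3t)sin(2t) + 2c_1e^(3t)cos(2t) + 2c_2e^(3t)sin(2t) - c_2e^(3t)cos(2t), z(t) = c_1e^(3t)sin(2t) + c_1e^(3t)cos(2t) + c_2e^(3t)sin(2t) - c_2e^(3t)cos(2t)

Coefficient matrix A = [[9, -10], [4, -3]].
Characteristic polynomial det(A - λI) = λ^2 - 6λ + 13 = 0.
Eigenvalues λ = 3 ± 2i (complex conjugate pair).
For λ=3+2i: an eigenvector is (2,1) - i(1,1) = (2 - i, 1 - i).
A real fundamental pair from Re and Im of e^((3+2i)t)v: X_1 = e^(3t)(cos(2t)·(2,1) + sin(2t)·(1,1)), X_2 = e^(3t)(sin(2t)·(2,1) - cos(2t)·(1,1)).
General solution: c_1X_1 + c_2X_2.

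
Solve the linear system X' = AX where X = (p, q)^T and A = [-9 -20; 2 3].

Coefficient matrix A = [[-9, -20], [2, 3]].
Characteristic polynomial det(A - λI) = λ^2 + 6λ + 13 = 0.
Eigenvalues λ = -3 ± 2i (complex conjugate pair).
For λ=-3+2i: an eigenvector is (-3,1) - i(-1,0) = (-3 + i, 1).
A real fundamental pair from Re and Im of e^((-3+2i)t)v: X_1 = e^(-3t)(cos(2t)·(-3,1) + sin(2t)·(-1,0)), X_2 = e^(-3t)(sin(2t)·(-3,1) - cos(2t)·(-1,0)).
General solution: c_1X_1 + c_2X_2.

p(t) = -c_1e^(-3t)sin(2t) - 3c_1e^(-3t)cos(2t) - 3c_2e^(-3t)sin(2t) + c_2e^(-3t)cos(2t), q(t) = c_1e^(-3t)cos(2t) + c_2e^(-3t)sin(2t)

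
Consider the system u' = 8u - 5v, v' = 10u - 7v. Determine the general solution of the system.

u(t) = -c_1e^(3t) + c_2e^(-2t), v(t) = -c_1e^(3t) + 2c_2e^(-2t)

Coefficient matrix A = [[8, -5], [10, -7]].
Characteristic polynomial det(A - λI) = λ^2 - λ - 6 = 0.
Eigenvalues λ = 3, -2.
For λ=3: (A-λI) row 1 is [5, -5], so an eigenvector is (-1, -1).
For λ=-2: (A-λI) row 1 is [10, -5], so an eigenvector is (1, 2).
General solution: c_1e^(3t)(-1,-1) + c_2e^(-2t)(1,2).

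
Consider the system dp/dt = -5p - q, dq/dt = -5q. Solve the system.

p(t) = -K_1e^(-5t) - K_2te^(-5t) - K_2e^(-5t), q(t) = K_2e^(-5t)

Coefficient matrix A = [[-5, -1], [0, -5]].
Characteristic polynomial det(A - λI) = λ^2 + 10λ + 25 = 0.
Single eigenvalue λ = -5 with algebraic multiplicity 2.
Eigenvector v = (-1,0); generalized eigenvector w with (A-λI)w=v is (-1,1).
General solution: e^(-5t)[K_1·v + K_2·(t·v + w)].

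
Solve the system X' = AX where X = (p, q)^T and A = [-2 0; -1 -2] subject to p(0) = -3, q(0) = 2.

p(t) = -3e^(-2t), q(t) = 3te^(-2t) + 2e^(-2t)

Coefficient matrix A = [[-2, 0], [-1, -2]].
Characteristic polynomial det(A - λI) = λ^2 + 4λ + 4 = 0.
Single eigenvalue λ = -2 with algebraic multiplicity 2.
Eigenvector v = (0,1); generalized eigenvector w with (A-λI)w=v is (-1,1).
General solution: e^(-2t)[C_1·v + C_2·(t·v + w)].
Applying p(0)=-3, q(0)=2 gives C_1=-1, C_2=3.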